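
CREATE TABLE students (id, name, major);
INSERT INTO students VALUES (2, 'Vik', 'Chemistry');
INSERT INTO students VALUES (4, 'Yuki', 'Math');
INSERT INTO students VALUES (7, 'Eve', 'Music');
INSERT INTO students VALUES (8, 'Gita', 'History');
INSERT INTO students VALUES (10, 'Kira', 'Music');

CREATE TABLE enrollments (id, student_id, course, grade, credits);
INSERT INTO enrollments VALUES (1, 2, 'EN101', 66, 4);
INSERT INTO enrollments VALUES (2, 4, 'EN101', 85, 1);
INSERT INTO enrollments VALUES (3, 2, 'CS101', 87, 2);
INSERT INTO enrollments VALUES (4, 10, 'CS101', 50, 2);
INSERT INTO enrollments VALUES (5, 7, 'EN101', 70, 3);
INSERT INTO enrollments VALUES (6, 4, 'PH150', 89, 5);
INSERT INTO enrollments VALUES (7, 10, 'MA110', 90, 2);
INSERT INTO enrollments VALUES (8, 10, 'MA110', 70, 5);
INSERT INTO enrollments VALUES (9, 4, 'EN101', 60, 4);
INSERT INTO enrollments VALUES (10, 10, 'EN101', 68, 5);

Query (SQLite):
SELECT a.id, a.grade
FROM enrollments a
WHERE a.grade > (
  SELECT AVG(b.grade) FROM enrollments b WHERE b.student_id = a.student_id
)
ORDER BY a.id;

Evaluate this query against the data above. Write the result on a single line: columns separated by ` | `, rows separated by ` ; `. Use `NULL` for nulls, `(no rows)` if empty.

For each enrollments row a, compute AVG(grade) over rows sharing a.student_id.
Keep row a if a.grade > that per-group AVG.
  student_id=2: AVG(grade) = 76.5
  student_id=4: AVG(grade) = 78.0
  student_id=7: AVG(grade) = 70.0
  student_id=10: AVG(grade) = 69.5

2 | 85 ; 3 | 87 ; 6 | 89 ; 7 | 90 ; 8 | 70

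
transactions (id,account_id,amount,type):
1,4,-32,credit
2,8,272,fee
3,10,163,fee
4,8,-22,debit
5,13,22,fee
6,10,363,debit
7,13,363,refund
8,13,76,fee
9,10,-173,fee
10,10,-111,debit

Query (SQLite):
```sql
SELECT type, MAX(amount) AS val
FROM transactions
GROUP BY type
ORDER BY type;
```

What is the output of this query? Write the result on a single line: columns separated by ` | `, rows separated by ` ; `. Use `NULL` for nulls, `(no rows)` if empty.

credit | -32 ; debit | 363 ; fee | 272 ; refund | 363

Partition transactions by type; compute MAX(amount) within each group.
  credit: ids {1} → MAX(amount)=-32
  debit: ids {4, 6, 10} → MAX(amount)=363
  fee: ids {2, 3, 5, 8, 9} → MAX(amount)=272
  refund: ids {7} → MAX(amount)=363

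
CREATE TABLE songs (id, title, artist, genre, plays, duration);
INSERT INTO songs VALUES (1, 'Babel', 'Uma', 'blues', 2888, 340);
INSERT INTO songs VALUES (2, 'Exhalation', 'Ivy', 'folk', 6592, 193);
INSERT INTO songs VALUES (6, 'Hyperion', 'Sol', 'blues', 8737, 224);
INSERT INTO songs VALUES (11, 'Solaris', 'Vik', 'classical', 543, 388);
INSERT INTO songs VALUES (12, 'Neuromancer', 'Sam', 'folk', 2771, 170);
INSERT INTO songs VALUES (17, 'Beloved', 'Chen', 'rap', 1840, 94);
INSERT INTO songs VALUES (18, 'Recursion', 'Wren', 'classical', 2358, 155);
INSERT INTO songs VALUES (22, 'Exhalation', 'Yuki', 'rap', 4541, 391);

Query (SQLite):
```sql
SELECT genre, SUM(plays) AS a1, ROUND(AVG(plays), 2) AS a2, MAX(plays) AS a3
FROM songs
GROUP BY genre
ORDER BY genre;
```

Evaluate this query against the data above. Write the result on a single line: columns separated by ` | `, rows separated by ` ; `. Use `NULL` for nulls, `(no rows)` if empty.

blues | 11625 | 5812.5 | 8737 ; classical | 2901 | 1450.5 | 2358 ; folk | 9363 | 4681.5 | 6592 ; rap | 6381 | 3190.5 | 4541

Group songs by genre.
Per group compute: SUM(plays), ROUND(AVG(plays), 2), MAX(plays).
  blues: ids {1, 6} → SUM(plays)=11625, ROUND(AVG(plays), 2)=5812.5, MAX(plays)=8737
  classical: ids {11, 18} → SUM(plays)=2901, ROUND(AVG(plays), 2)=1450.5, MAX(plays)=2358
  folk: ids {2, 12} → SUM(plays)=9363, ROUND(AVG(plays), 2)=4681.5, MAX(plays)=6592
  rap: ids {17, 22} → SUM(plays)=6381, ROUND(AVG(plays), 2)=3190.5, MAX(plays)=4541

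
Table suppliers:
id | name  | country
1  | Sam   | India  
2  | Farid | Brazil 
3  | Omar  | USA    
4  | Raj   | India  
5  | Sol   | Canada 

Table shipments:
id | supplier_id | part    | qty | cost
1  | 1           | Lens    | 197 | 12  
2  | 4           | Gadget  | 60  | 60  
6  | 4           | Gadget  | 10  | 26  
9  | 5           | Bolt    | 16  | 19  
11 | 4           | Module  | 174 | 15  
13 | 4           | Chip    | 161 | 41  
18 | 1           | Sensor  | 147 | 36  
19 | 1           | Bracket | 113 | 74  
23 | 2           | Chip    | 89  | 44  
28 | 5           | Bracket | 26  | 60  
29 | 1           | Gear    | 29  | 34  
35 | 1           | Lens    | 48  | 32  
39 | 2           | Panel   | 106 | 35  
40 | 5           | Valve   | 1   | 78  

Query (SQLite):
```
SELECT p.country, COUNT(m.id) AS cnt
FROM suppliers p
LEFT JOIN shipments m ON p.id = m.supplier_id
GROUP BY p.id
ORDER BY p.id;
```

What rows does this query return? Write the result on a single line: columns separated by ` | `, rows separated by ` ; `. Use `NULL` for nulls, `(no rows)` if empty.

India | 5 ; Brazil | 2 ; USA | 0 ; India | 4 ; Canada | 3

LEFT JOIN keeps every suppliers row; unmatched ones get NULL for shipments columns.
Group by suppliers.id and compute COUNT(m.id). COUNT(col) of an all-NULL group is 0.
  1: ids {1, 18, 19, 29, 35} → COUNT(m.id)=5
  2: ids {23, 39} → COUNT(m.id)=2
  3: ids {—} → COUNT(m.id)=0
  4: ids {2, 6, 11, 13} → COUNT(m.id)=4
  5: ids {9, 28, 40} → COUNT(m.id)=3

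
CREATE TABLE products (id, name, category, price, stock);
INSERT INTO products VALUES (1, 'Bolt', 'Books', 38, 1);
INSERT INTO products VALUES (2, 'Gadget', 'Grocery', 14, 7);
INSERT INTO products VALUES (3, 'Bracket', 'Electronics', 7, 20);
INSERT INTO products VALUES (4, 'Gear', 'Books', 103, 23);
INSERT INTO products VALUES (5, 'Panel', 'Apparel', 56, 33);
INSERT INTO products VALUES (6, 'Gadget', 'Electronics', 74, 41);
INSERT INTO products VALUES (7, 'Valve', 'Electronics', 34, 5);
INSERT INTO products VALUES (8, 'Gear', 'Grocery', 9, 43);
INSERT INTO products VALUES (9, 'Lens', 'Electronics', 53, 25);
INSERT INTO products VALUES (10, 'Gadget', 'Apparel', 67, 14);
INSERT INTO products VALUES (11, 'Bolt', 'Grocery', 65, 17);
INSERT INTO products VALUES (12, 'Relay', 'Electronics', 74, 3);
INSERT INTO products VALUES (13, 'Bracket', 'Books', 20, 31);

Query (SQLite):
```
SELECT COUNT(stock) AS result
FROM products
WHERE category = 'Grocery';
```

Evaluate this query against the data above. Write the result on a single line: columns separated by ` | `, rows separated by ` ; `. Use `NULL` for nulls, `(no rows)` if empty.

3

Rows where category='Grocery' → stock values: [7, 43, 17].
COUNT(stock) counts non-NULL values → 3.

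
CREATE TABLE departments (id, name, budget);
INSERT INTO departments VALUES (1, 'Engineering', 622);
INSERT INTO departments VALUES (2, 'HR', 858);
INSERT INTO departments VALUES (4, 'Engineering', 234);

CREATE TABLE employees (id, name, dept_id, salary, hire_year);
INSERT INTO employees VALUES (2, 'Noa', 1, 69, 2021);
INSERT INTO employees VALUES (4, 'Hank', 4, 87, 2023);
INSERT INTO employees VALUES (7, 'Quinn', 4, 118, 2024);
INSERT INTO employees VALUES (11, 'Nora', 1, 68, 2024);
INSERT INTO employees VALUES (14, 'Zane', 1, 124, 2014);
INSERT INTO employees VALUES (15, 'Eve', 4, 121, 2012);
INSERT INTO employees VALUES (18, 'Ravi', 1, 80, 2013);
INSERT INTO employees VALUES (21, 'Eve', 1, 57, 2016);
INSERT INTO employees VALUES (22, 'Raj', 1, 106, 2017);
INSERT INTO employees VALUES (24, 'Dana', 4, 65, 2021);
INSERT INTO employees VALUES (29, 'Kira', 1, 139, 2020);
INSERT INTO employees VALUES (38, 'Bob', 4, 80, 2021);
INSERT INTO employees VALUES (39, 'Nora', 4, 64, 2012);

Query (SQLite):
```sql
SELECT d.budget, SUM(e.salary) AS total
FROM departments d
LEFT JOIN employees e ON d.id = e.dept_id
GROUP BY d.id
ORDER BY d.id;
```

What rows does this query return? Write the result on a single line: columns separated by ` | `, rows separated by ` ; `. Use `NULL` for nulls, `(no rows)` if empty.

622 | 643 ; 858 | NULL ; 234 | 535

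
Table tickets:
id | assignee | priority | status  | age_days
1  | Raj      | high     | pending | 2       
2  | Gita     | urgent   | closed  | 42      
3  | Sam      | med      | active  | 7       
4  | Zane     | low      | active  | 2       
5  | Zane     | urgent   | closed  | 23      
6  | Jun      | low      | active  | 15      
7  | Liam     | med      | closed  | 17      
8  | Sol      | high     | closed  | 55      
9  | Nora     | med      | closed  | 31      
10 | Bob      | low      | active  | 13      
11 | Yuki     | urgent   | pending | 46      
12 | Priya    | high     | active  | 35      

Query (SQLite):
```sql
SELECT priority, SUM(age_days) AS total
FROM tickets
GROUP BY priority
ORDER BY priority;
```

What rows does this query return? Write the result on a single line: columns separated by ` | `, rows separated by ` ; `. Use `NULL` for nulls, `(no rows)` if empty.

Partition tickets by priority; compute SUM(age_days) within each group.
  high: ids {1, 8, 12} → SUM(age_days)=92
  low: ids {4, 6, 10} → SUM(age_days)=30
  med: ids {3, 7, 9} → SUM(age_days)=55
  urgent: ids {2, 5, 11} → SUM(age_days)=111

high | 92 ; low | 30 ; med | 55 ; urgent | 111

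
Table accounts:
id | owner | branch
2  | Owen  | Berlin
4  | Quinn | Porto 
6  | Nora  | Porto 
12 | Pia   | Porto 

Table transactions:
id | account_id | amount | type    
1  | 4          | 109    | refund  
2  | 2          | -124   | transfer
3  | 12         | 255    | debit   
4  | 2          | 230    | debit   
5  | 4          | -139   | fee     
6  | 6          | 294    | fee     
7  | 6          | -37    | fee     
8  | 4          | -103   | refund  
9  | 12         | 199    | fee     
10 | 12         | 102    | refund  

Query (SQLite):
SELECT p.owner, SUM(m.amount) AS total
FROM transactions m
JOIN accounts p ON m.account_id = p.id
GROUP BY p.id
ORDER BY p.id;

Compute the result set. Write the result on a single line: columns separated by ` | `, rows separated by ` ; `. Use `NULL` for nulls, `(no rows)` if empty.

Owen | 106 ; Quinn | -133 ; Nora | 257 ; Pia | 556

Join each transactions row to its accounts via account_id.
Group joined rows by accounts.id; compute SUM(m.amount) per group.
  2: ids {2, 4} → SUM(m.amount)=106
  4: ids {1, 5, 8} → SUM(m.amount)=-133
  6: ids {6, 7} → SUM(m.amount)=257
  12: ids {3, 9, 10} → SUM(m.amount)=556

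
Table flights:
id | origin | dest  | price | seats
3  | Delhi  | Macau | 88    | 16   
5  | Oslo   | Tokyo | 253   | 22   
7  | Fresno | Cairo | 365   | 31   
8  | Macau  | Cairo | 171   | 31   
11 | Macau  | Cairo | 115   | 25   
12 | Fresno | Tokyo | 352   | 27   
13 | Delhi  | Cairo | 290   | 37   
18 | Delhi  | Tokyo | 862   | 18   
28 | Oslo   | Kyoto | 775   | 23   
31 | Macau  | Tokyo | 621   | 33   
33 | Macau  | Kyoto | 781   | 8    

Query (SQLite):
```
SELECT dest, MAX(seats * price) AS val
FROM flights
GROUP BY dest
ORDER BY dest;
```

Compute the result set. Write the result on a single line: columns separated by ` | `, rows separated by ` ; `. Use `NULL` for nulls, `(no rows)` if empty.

Cairo | 11315 ; Kyoto | 17825 ; Macau | 1408 ; Tokyo | 20493

For each row compute seats * price.
Group by dest; take MAX of the expression per group.
  Cairo: ids {7, 8, 11, 13} → MAX(seats * price)=11315
  Kyoto: ids {28, 33} → MAX(seats * price)=17825
  Macau: ids {3} → MAX(seats * price)=1408
  Tokyo: ids {5, 12, 18, 31} → MAX(seats * price)=20493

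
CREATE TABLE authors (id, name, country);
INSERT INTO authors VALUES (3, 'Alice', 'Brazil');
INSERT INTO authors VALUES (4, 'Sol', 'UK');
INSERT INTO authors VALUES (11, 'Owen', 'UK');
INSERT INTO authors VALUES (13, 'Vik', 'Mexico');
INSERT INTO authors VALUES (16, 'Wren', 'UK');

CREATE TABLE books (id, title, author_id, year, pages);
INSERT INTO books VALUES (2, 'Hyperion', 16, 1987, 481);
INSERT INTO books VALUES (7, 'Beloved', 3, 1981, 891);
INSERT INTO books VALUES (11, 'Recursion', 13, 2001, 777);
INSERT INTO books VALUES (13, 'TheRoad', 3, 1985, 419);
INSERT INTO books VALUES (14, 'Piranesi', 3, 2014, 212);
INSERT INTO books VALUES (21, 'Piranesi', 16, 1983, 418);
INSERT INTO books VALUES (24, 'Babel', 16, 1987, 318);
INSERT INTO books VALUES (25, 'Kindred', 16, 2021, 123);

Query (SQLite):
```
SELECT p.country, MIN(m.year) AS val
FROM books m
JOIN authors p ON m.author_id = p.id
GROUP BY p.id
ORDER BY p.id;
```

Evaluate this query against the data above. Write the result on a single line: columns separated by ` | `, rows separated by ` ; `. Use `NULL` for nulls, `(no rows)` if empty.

Brazil | 1981 ; Mexico | 2001 ; UK | 1983

Join each books row to its authors via author_id.
Group joined rows by authors.id; compute MIN(m.year) per group.
  3: ids {7, 13, 14} → MIN(m.year)=1981
  13: ids {11} → MIN(m.year)=2001
  16: ids {2, 21, 24, 25} → MIN(m.year)=1983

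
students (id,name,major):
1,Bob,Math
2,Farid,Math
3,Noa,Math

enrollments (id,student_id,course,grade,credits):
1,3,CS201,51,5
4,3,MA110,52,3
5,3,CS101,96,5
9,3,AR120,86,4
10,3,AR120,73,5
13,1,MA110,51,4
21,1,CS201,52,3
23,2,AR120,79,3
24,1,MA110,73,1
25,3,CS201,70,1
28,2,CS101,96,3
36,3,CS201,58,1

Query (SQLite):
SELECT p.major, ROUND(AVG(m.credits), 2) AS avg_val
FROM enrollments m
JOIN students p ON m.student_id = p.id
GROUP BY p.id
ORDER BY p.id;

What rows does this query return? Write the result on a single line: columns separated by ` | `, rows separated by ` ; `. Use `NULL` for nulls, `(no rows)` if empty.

Join each enrollments row to its students via student_id.
Group joined rows by students.id; compute ROUND(AVG(m.credits), 2) per group.
  1: ids {13, 21, 24} → ROUND(AVG(m.credits), 2)=2.67
  2: ids {23, 28} → ROUND(AVG(m.credits), 2)=3
  3: ids {1, 4, 5, 9, 10, 25, 36} → ROUND(AVG(m.credits), 2)=3.43

Math | 2.67 ; Math | 3 ; Math | 3.43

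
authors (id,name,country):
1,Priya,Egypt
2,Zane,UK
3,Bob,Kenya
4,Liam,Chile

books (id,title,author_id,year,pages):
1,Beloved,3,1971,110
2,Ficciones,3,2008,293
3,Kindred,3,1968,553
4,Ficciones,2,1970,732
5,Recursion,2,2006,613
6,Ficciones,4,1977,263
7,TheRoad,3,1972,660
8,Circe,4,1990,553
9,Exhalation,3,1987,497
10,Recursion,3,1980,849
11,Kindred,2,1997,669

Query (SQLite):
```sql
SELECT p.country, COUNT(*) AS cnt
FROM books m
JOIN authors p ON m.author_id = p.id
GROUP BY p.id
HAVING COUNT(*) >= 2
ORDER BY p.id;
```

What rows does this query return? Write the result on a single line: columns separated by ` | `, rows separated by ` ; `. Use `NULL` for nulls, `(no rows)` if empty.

Join each books row to its authors via author_id.
Group joined rows by authors.id; compute COUNT(*) per group.
HAVING: keep groups with count ≥ 2.
  2: ids {4, 5, 11} → COUNT(*)=3
  3: ids {1, 2, 3, 7, 9, 10} → COUNT(*)=6
  4: ids {6, 8} → COUNT(*)=2

UK | 3 ; Kenya | 6 ; Chile | 2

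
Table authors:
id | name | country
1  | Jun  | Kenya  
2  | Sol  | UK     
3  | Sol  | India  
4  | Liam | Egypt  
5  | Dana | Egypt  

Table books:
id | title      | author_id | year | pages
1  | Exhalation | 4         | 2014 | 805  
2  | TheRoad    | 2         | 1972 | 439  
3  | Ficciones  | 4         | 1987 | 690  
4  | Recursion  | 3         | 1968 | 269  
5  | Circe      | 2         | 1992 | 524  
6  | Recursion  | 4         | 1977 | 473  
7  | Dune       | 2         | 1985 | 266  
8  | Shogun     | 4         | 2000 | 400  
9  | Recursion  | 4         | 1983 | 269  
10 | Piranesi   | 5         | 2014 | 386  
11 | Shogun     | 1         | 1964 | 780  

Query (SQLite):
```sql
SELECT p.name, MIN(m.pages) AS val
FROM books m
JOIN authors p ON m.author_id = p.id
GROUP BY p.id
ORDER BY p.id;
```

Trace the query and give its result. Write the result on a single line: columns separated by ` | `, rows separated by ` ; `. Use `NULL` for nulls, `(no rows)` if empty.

Join each books row to its authors via author_id.
Group joined rows by authors.id; compute MIN(m.pages) per group.
  1: ids {11} → MIN(m.pages)=780
  2: ids {2, 5, 7} → MIN(m.pages)=266
  3: ids {4} → MIN(m.pages)=269
  4: ids {1, 3, 6, 8, 9} → MIN(m.pages)=269
  5: ids {10} → MIN(m.pages)=386

Jun | 780 ; Sol | 266 ; Sol | 269 ; Liam | 269 ; Dana | 386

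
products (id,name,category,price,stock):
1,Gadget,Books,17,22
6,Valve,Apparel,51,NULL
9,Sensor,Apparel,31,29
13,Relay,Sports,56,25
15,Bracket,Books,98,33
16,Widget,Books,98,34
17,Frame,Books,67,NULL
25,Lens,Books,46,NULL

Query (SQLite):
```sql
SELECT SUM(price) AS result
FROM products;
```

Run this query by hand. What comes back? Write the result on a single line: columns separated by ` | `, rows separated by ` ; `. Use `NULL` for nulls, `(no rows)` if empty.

All price values: [17, 51, 31, 56, 98, 98, 67, 46].
SUM of non-NULL values = 464.

464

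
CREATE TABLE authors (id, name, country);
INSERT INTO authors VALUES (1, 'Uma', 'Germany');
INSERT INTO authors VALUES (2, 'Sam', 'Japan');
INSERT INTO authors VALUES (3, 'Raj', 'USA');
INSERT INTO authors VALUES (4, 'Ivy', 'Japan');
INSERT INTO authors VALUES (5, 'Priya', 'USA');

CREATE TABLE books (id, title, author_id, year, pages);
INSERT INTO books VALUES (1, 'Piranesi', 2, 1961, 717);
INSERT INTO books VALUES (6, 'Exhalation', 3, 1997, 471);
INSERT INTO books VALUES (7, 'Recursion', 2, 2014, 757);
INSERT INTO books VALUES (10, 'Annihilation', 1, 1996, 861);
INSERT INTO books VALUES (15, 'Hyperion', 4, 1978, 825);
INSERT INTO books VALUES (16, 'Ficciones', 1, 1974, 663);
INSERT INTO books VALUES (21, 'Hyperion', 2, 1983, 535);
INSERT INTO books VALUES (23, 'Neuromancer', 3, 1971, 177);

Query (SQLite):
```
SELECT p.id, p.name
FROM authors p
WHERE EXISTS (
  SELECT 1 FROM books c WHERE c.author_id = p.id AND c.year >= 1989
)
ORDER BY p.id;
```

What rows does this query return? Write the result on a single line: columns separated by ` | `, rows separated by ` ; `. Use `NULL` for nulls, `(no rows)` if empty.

For each authors row, check whether any books with matching author_id has year >= 1989.
Keep rows where that is true.

1 | Uma ; 2 | Sam ; 3 | Raj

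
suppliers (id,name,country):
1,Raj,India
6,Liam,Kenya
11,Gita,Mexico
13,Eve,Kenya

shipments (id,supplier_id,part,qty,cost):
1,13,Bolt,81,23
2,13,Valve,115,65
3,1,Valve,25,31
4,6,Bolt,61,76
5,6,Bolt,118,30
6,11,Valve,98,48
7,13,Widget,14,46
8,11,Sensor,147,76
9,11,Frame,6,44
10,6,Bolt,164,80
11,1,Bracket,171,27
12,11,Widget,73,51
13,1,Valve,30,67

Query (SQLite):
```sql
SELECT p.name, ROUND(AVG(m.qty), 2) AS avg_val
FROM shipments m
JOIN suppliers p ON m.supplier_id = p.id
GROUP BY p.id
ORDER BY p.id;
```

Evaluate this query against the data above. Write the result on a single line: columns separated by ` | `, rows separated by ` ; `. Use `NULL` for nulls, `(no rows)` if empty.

Join each shipments row to its suppliers via supplier_id.
Group joined rows by suppliers.id; compute ROUND(AVG(m.qty), 2) per group.
  1: ids {3, 11, 13} → ROUND(AVG(m.qty), 2)=75.33
  6: ids {4, 5, 10} → ROUND(AVG(m.qty), 2)=114.33
  11: ids {6, 8, 9, 12} → ROUND(AVG(m.qty), 2)=81
  13: ids {1, 2, 7} → ROUND(AVG(m.qty), 2)=70

Raj | 75.33 ; Liam | 114.33 ; Gita | 81 ; Eve | 70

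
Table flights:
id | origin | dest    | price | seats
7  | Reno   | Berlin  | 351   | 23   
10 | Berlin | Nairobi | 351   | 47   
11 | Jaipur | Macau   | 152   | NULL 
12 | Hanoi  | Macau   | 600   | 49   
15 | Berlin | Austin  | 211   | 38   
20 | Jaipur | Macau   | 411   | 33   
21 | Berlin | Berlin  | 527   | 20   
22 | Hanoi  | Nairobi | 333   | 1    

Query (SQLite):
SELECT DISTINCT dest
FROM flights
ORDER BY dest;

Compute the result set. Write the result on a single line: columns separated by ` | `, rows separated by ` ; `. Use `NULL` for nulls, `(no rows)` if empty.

Austin ; Berlin ; Macau ; Nairobi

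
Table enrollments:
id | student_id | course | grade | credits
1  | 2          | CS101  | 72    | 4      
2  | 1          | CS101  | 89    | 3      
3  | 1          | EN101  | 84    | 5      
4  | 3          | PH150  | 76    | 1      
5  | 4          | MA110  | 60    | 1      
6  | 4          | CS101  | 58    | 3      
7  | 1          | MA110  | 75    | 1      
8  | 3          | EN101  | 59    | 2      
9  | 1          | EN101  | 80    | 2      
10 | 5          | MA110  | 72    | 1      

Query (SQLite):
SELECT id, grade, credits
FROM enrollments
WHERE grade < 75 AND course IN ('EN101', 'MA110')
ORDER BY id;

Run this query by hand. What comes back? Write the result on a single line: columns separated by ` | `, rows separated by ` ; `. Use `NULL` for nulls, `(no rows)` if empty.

5 | 60 | 1 ; 8 | 59 | 2 ; 10 | 72 | 1

grade < 75: ids {1, 5, 6, 8, 10}
course IN ('EN101', 'MA110'): ids {3, 5, 7, 8, 9, 10}
Combine with AND.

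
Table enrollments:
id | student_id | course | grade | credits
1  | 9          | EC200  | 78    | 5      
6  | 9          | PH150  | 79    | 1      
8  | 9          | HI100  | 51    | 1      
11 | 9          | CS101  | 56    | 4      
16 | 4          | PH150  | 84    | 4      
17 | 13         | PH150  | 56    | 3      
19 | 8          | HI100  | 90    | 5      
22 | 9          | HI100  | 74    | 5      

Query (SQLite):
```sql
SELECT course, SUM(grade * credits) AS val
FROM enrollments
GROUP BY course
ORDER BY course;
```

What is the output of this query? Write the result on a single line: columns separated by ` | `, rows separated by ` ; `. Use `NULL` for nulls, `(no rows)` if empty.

CS101 | 224 ; EC200 | 390 ; HI100 | 871 ; PH150 | 583

For each row compute grade * credits.
Group by course; take SUM of the expression per group.
  CS101: ids {11} → SUM(grade * credits)=224
  EC200: ids {1} → SUM(grade * credits)=390
  HI100: ids {8, 19, 22} → SUM(grade * credits)=871
  PH150: ids {6, 16, 17} → SUM(grade * credits)=583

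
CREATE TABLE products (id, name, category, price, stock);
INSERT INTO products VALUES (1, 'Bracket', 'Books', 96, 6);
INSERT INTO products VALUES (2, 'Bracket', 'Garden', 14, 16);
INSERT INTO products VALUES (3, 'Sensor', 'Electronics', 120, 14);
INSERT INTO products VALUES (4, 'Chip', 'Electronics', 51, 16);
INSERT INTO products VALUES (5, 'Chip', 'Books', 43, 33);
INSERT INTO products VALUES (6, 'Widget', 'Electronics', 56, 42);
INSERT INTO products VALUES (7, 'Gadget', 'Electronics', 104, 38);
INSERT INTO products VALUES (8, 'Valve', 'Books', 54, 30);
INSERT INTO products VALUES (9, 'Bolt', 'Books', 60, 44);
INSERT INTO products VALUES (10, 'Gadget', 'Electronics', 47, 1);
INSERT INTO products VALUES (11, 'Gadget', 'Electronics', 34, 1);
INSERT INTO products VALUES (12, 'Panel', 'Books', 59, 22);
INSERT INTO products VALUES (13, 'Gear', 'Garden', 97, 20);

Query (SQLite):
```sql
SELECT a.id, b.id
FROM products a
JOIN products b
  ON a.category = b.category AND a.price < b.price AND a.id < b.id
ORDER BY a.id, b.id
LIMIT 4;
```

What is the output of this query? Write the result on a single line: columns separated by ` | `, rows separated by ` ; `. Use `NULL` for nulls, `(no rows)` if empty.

2 | 13 ; 4 | 6 ; 4 | 7 ; 5 | 8

Pairs (a,b) with same category, a.price < b.price, a.id < b.id.
category groups: Books:{1,5,8,9,12} Electronics:{3,4,6,7,10,11} Garden:{2,13}
Ordered by (a.id, b.id); first 4.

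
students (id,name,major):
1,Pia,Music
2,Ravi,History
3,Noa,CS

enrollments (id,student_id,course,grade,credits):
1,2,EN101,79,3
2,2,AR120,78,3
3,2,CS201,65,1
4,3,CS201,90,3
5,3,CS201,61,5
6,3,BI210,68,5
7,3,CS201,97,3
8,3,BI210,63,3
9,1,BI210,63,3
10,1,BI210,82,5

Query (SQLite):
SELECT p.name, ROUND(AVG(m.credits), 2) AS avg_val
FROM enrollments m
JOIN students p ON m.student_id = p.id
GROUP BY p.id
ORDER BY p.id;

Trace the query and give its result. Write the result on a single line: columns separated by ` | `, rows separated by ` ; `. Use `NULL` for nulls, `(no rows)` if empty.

Join each enrollments row to its students via student_id.
Group joined rows by students.id; compute ROUND(AVG(m.credits), 2) per group.
  1: ids {9, 10} → ROUND(AVG(m.credits), 2)=4
  2: ids {1, 2, 3} → ROUND(AVG(m.credits), 2)=2.33
  3: ids {4, 5, 6, 7, 8} → ROUND(AVG(m.credits), 2)=3.8

Pia | 4 ; Ravi | 2.33 ; Noa | 3.8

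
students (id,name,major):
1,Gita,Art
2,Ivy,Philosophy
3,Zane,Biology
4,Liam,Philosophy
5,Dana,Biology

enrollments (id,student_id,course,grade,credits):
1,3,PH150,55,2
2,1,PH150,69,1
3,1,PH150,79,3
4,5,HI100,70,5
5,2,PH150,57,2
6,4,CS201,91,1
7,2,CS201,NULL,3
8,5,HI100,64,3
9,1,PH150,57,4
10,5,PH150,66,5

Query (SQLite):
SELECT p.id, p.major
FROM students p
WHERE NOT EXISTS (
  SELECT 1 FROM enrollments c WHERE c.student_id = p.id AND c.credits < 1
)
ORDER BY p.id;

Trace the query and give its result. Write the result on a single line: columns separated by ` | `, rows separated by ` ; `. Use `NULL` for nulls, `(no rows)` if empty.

1 | Art ; 2 | Philosophy ; 3 | Biology ; 4 | Philosophy ; 5 | Biology

For each students row, check whether any enrollments with matching student_id has credits < 1.
Keep rows where that is false.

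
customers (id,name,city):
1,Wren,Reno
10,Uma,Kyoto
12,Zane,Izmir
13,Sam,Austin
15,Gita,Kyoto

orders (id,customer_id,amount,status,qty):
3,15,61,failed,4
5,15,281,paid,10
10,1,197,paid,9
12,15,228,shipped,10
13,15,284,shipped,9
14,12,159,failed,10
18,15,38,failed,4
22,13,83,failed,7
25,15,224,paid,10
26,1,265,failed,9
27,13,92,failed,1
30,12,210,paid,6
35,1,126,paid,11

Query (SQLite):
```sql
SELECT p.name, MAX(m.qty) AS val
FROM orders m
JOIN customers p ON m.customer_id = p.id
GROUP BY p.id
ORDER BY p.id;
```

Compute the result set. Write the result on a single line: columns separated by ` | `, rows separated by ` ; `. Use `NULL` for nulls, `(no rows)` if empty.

Wren | 11 ; Zane | 10 ; Sam | 7 ; Gita | 10

Join each orders row to its customers via customer_id.
Group joined rows by customers.id; compute MAX(m.qty) per group.
  1: ids {10, 26, 35} → MAX(m.qty)=11
  12: ids {14, 30} → MAX(m.qty)=10
  13: ids {22, 27} → MAX(m.qty)=7
  15: ids {3, 5, 12, 13, 18, 25} → MAX(m.qty)=10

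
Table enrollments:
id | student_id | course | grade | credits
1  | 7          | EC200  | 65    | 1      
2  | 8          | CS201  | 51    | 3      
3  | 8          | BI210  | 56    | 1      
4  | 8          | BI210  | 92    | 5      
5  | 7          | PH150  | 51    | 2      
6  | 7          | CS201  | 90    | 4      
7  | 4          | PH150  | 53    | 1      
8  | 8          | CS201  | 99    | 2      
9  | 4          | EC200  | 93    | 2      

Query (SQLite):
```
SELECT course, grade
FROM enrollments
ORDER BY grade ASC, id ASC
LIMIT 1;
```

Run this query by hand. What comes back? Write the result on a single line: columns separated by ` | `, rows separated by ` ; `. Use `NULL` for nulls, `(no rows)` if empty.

Sort by grade asc, tiebreak id asc: (51, id=2), (51, id=5), (53, id=7), (56, id=3) …. Take first 1.

CS201 | 51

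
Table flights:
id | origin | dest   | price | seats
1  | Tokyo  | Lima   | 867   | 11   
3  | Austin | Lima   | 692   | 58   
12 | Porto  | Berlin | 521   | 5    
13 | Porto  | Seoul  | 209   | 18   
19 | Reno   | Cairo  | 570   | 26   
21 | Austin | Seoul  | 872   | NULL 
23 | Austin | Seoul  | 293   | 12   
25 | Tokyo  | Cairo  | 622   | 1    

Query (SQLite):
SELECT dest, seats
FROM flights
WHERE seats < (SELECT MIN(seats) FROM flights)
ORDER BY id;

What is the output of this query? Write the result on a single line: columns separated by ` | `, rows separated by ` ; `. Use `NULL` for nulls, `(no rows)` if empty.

Scalar subquery: MIN(seats) over all flights rows = 1.
Keep rows where seats < that value.

(no rows)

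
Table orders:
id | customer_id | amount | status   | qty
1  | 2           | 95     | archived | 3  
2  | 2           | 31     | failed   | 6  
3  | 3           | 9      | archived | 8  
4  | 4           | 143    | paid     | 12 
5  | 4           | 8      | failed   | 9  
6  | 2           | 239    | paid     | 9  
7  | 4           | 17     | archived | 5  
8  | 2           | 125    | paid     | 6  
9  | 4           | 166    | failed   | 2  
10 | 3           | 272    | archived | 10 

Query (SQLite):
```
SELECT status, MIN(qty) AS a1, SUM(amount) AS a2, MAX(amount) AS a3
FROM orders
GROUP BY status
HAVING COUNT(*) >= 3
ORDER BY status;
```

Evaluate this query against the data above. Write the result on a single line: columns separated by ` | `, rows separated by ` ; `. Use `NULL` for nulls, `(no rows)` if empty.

archived | 3 | 393 | 272 ; failed | 2 | 205 | 166 ; paid | 6 | 507 | 239

Group orders by status.
Per group compute: MIN(qty), SUM(amount), MAX(amount).
HAVING: drop groups with fewer than 3 rows.
  archived: ids {1, 3, 7, 10} → MIN(qty)=3, SUM(amount)=393, MAX(amount)=272
  failed: ids {2, 5, 9} → MIN(qty)=2, SUM(amount)=205, MAX(amount)=166
  paid: ids {4, 6, 8} → MIN(qty)=6, SUM(amount)=507, MAX(amount)=239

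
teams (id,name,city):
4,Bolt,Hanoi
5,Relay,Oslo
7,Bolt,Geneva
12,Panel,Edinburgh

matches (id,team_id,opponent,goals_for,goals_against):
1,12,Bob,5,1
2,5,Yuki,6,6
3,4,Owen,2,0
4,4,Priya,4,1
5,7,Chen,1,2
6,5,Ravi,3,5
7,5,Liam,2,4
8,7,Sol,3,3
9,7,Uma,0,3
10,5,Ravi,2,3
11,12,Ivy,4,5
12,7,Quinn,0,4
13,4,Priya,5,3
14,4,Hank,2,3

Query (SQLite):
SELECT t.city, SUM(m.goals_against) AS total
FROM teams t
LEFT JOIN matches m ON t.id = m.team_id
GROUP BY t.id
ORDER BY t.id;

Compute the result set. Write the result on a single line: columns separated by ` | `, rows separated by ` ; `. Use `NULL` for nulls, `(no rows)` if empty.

Hanoi | 7 ; Oslo | 18 ; Geneva | 12 ; Edinburgh | 6

LEFT JOIN keeps every teams row; unmatched ones get NULL for matches columns.
Group by teams.id and compute SUM(m.goals_against). SUM over an all-NULL group is NULL.
  4: ids {3, 4, 13, 14} → SUM(m.goals_against)=7
  5: ids {2, 6, 7, 10} → SUM(m.goals_against)=18
  7: ids {5, 8, 9, 12} → SUM(m.goals_against)=12
  12: ids {1, 11} → SUM(m.goals_against)=6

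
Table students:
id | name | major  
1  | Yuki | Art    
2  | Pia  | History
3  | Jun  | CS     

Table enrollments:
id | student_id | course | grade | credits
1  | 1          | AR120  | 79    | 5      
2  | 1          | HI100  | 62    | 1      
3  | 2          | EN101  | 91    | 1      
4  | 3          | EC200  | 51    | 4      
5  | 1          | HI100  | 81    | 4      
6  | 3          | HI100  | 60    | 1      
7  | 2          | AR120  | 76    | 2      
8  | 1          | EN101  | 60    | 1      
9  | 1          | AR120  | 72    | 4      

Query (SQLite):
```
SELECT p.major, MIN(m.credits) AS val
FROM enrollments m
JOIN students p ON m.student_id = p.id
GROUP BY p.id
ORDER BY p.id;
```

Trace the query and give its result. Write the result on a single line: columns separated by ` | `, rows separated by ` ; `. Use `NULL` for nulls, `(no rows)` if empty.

Join each enrollments row to its students via student_id.
Group joined rows by students.id; compute MIN(m.credits) per group.
  1: ids {1, 2, 5, 8, 9} → MIN(m.credits)=1
  2: ids {3, 7} → MIN(m.credits)=1
  3: ids {4, 6} → MIN(m.credits)=1

Art | 1 ; History | 1 ; CS | 1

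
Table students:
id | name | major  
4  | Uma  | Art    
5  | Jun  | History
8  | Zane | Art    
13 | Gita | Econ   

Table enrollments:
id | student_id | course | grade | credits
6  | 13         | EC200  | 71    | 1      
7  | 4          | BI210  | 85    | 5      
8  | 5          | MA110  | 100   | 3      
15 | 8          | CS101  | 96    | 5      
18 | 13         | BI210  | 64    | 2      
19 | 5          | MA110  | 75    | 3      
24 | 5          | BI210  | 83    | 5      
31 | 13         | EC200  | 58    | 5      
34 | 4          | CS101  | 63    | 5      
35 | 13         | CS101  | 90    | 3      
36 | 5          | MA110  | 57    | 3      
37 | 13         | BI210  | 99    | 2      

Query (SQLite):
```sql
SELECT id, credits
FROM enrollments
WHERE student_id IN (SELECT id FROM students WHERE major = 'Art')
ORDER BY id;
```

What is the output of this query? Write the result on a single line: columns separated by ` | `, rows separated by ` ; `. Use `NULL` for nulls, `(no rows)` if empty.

7 | 5 ; 15 | 5 ; 34 | 5

Inner query: students.id where major = 'Art'.
Outer: keep enrollments rows whose student_id is in that set.
Inner query → {4, 8}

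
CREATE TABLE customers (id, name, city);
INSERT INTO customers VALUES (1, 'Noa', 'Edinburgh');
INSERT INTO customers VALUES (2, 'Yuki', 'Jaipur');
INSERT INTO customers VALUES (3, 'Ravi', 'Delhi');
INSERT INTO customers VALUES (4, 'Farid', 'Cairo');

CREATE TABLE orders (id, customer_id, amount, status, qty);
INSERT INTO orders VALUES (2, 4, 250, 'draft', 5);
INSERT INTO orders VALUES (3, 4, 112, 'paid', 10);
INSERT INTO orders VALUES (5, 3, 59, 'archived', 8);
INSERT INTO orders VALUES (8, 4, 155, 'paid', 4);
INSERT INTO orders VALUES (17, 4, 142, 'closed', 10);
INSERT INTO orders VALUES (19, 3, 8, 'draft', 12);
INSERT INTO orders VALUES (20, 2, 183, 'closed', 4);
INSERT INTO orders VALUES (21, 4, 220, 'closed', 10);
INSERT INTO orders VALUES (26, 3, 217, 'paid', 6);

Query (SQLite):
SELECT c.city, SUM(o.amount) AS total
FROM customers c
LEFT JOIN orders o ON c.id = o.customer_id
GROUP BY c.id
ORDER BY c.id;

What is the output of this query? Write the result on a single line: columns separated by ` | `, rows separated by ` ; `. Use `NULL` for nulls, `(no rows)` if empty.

LEFT JOIN keeps every customers row; unmatched ones get NULL for orders columns.
Group by customers.id and compute SUM(o.amount). SUM over an all-NULL group is NULL.
  1: ids {—} → SUM(o.amount)=NULL
  2: ids {20} → SUM(o.amount)=183
  3: ids {5, 19, 26} → SUM(o.amount)=284
  4: ids {2, 3, 8, 17, 21} → SUM(o.amount)=879

Edinburgh | NULL ; Jaipur | 183 ; Delhi | 284 ; Cairo | 879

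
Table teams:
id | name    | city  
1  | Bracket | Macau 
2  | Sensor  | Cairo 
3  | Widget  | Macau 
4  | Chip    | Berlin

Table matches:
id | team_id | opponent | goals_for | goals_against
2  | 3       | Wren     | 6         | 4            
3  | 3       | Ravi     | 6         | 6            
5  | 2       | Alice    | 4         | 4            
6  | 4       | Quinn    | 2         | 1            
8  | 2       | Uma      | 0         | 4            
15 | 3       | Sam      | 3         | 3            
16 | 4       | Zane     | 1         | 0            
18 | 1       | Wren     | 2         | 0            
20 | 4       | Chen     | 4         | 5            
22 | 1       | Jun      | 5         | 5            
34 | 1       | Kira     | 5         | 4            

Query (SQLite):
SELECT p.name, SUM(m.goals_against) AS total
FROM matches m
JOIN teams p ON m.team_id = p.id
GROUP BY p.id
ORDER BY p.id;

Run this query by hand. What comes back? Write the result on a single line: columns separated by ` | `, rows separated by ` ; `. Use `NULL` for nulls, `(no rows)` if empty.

Bracket | 9 ; Sensor | 8 ; Widget | 13 ; Chip | 6

Join each matches row to its teams via team_id.
Group joined rows by teams.id; compute SUM(m.goals_against) per group.
  1: ids {18, 22, 34} → SUM(m.goals_against)=9
  2: ids {5, 8} → SUM(m.goals_against)=8
  3: ids {2, 3, 15} → SUM(m.goals_against)=13
  4: ids {6, 16, 20} → SUM(m.goals_against)=6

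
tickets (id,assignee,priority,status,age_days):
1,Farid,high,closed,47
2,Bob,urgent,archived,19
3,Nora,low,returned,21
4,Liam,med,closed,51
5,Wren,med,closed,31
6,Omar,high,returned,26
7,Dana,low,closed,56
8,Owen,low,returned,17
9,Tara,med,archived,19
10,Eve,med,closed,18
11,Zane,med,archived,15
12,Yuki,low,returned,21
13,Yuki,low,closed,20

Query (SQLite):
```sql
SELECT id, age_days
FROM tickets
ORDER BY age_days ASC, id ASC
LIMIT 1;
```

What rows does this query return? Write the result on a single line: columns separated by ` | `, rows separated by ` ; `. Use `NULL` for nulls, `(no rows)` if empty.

11 | 15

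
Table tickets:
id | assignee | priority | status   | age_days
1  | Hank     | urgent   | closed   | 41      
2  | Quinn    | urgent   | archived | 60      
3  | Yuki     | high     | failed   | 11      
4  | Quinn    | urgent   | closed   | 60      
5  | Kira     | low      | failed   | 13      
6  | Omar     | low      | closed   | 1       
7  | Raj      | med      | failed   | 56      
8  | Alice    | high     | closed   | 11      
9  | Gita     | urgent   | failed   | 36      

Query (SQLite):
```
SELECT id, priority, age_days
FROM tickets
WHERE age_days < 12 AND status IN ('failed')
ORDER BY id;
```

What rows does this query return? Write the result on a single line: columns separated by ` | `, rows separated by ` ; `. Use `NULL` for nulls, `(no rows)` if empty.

3 | high | 11

age_days < 12: ids {3, 6, 8}
status IN ('failed'): ids {3, 5, 7, 9}
Combine with AND.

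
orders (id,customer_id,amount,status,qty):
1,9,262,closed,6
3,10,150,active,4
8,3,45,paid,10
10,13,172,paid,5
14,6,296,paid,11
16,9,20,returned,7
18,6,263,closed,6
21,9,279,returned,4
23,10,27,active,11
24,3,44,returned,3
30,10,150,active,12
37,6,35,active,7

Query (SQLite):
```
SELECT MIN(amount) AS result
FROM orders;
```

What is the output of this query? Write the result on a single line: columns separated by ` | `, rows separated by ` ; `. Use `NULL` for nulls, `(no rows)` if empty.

All amount values: [262, 150, 45, 172, 296, 20, 263, 279, 27, 44, 150, 35].
MIN of non-NULL values = 20.

20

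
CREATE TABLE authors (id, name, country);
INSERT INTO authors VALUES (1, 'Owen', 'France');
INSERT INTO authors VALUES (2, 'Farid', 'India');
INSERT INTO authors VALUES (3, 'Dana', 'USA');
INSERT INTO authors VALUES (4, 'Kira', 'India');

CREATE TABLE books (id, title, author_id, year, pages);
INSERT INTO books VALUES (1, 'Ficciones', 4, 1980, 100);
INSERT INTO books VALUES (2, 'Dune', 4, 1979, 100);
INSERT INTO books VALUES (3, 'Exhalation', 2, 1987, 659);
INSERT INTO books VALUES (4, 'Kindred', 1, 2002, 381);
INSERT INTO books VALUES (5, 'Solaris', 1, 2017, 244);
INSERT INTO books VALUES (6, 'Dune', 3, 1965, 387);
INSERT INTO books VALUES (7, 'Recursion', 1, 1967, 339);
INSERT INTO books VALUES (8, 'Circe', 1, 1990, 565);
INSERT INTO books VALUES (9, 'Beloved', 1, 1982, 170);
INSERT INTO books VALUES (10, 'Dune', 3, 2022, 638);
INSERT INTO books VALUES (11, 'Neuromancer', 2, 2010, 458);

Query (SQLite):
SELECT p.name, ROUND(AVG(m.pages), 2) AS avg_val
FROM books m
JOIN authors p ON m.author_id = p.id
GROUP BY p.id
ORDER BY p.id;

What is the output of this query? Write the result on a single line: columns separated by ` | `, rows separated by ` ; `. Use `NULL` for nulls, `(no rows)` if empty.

Owen | 339.8 ; Farid | 558.5 ; Dana | 512.5 ; Kira | 100

Join each books row to its authors via author_id.
Group joined rows by authors.id; compute ROUND(AVG(m.pages), 2) per group.
  1: ids {4, 5, 7, 8, 9} → ROUND(AVG(m.pages), 2)=339.8
  2: ids {3, 11} → ROUND(AVG(m.pages), 2)=558.5
  3: ids {6, 10} → ROUND(AVG(m.pages), 2)=512.5
  4: ids {1, 2} → ROUND(AVG(m.pages), 2)=100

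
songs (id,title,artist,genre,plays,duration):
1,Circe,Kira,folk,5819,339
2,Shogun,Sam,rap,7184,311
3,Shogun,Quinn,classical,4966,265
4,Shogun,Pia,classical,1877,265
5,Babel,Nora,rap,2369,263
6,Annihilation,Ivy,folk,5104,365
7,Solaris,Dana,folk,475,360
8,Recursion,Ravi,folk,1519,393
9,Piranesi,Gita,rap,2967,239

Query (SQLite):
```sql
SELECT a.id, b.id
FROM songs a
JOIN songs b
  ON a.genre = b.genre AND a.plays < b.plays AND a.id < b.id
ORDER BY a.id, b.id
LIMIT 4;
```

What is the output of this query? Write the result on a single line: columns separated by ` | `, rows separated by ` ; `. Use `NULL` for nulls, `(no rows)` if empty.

5 | 9 ; 7 | 8

Pairs (a,b) with same genre, a.plays < b.plays, a.id < b.id.
genre groups: classical:{3,4} folk:{1,6,7,8} rap:{2,5,9}
Ordered by (a.id, b.id); first 4.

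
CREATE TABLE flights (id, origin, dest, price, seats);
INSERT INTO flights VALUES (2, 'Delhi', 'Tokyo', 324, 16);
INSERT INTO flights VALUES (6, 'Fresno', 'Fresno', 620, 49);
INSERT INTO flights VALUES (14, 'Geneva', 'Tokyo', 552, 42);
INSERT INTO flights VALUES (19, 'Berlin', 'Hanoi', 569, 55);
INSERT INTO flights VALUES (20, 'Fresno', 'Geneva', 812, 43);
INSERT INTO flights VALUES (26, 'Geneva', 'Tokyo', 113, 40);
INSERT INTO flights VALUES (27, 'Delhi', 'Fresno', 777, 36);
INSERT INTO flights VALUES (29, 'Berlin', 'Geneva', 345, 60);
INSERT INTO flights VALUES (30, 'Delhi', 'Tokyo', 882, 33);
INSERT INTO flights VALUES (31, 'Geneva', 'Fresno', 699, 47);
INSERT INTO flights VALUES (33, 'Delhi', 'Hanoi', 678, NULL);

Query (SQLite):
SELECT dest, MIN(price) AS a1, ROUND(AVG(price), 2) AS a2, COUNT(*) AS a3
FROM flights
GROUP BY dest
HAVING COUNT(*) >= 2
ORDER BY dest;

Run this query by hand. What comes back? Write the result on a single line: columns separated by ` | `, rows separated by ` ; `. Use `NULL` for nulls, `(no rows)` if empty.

Fresno | 620 | 698.67 | 3 ; Geneva | 345 | 578.5 | 2 ; Hanoi | 569 | 623.5 | 2 ; Tokyo | 113 | 467.75 | 4

Group flights by dest.
Per group compute: MIN(price), ROUND(AVG(price), 2), COUNT(*).
HAVING: drop groups with fewer than 2 rows.
  Fresno: ids {6, 27, 31} → MIN(price)=620, ROUND(AVG(price), 2)=698.67, COUNT(*)=3
  Geneva: ids {20, 29} → MIN(price)=345, ROUND(AVG(price), 2)=578.5, COUNT(*)=2
  Hanoi: ids {19, 33} → MIN(price)=569, ROUND(AVG(price), 2)=623.5, COUNT(*)=2
  Tokyo: ids {2, 14, 26, 30} → MIN(price)=113, ROUND(AVG(price), 2)=467.75, COUNT(*)=4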